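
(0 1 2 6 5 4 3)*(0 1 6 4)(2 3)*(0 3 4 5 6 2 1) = (0 2 5 3)(1 4)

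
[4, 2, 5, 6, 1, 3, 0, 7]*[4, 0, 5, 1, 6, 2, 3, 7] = [6, 5, 2, 3, 0, 1, 4, 7]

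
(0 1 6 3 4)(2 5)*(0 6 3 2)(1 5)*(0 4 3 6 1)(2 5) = (0 2)(1 6 5 4)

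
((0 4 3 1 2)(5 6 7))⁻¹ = (0 2 1 3 4)(5 7 6)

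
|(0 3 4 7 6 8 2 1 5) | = 9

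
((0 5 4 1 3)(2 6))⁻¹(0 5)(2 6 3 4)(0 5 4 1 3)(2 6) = (0 1 6 2)(4 5)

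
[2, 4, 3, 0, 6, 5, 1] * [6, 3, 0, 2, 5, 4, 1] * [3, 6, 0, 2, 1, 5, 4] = [3, 5, 0, 4, 6, 1, 2]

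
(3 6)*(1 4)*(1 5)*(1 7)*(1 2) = (1 4 5 7 2)(3 6)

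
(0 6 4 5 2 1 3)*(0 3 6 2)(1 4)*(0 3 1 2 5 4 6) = (0 5 3 1)(2 6)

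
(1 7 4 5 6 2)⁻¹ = (1 2 6 5 4 7)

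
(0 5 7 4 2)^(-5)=()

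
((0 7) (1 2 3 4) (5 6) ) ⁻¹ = (0 7) (1 4 3 2) (5 6) 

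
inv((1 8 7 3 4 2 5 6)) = (1 6 5 2 4 3 7 8)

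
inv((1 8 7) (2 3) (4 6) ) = (1 7 8) (2 3) (4 6) 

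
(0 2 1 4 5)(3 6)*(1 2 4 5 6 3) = (0 4 6 1 5)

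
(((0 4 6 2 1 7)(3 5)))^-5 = (0 4 6 2 1 7)(3 5)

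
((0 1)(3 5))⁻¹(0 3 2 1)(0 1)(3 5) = (0 1 5 2)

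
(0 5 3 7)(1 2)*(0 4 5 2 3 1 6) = (0 2 6)(1 3 7 4 5)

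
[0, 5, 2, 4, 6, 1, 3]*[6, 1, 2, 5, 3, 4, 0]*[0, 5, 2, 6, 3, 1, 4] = [4, 3, 2, 6, 0, 5, 1]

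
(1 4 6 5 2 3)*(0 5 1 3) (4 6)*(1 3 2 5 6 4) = (0 6 3 2) (1 4) 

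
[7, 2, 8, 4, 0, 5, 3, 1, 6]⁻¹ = [4, 7, 1, 6, 3, 5, 8, 0, 2]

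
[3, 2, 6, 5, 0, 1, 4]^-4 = [1, 4, 0, 2, 5, 6, 3]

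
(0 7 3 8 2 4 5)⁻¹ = (0 5 4 2 8 3 7)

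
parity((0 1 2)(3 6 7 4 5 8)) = odd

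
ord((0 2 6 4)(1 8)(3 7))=4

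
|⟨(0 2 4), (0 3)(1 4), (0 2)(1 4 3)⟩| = 120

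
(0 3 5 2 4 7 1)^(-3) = (0 4 3 7 5 1 2)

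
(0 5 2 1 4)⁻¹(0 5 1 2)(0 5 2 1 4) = (1 5 2 4)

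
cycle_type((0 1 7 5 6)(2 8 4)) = 3.5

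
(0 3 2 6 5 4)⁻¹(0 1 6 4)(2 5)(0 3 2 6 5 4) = (0 3 1 5)(4 6)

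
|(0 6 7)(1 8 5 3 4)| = 15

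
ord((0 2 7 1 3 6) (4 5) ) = 6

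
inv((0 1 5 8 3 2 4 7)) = (0 7 4 2 3 8 5 1)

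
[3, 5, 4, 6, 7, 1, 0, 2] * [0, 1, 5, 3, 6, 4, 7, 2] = [3, 4, 6, 7, 2, 1, 0, 5]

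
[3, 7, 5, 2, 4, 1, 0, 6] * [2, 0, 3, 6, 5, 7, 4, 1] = [6, 1, 7, 3, 5, 0, 2, 4]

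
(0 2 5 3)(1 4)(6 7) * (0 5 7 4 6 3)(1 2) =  (0 1 6 4 2 7 3 5)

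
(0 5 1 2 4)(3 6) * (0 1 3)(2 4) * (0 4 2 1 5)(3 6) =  (1 2)(4 5 6)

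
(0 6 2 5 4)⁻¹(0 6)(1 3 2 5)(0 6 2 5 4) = (1 3 5 4)(2 6)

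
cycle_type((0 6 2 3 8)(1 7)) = 2.5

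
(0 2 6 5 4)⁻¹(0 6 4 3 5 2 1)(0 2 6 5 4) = (0 3 4 6 1 2 5)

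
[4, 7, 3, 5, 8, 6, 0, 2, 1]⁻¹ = [6, 8, 7, 2, 0, 3, 5, 1, 4]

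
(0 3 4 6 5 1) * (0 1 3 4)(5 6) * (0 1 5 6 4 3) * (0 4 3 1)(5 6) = (0 1 6 3)(4 5)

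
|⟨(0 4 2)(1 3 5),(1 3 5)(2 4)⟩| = 18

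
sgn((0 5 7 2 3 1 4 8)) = -1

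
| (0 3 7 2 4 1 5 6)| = 8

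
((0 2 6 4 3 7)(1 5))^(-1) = (0 7 3 4 6 2)(1 5)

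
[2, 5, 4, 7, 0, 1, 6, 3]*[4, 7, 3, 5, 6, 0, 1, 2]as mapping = [0→3, 1→0, 2→6, 3→2, 4→4, 5→7, 6→1, 7→5]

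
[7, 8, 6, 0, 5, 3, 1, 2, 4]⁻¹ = [3, 6, 7, 5, 8, 4, 2, 0, 1]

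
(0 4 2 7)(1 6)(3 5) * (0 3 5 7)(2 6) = (0 4 6 1 2)(3 7)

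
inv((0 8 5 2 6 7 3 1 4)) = (0 4 1 3 7 6 2 5 8)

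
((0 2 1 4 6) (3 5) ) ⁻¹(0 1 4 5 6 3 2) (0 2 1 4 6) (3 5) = (0 5 1 2 4 6 3) 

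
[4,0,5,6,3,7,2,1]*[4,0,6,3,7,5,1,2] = [7,4,5,1,3,2,6,0]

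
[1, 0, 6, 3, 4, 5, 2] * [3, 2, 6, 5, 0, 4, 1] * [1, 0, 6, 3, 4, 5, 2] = [6, 3, 0, 5, 1, 4, 2]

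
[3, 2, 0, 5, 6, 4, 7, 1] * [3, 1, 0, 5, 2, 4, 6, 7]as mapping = [0→5, 1→0, 2→3, 3→4, 4→6, 5→2, 6→7, 7→1]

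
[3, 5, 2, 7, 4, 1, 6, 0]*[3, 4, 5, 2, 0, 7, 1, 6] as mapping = [0→2, 1→7, 2→5, 3→6, 4→0, 5→4, 6→1, 7→3] 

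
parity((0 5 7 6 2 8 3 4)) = odd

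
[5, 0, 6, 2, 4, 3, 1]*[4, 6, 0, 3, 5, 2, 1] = [2, 4, 1, 0, 5, 3, 6]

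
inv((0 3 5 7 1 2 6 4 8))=(0 8 4 6 2 1 7 5 3)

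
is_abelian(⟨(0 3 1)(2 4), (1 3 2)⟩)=no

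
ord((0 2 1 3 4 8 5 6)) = 8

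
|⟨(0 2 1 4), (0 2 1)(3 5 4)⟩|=120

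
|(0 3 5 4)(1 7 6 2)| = 4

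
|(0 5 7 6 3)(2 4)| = 10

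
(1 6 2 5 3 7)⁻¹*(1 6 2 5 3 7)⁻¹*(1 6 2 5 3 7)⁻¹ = (1 5)(2 7)(3 6)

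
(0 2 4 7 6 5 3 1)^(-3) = (0 5 4 1 6 2 3 7)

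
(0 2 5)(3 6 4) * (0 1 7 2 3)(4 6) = (0 3 4)(1 7 2 5)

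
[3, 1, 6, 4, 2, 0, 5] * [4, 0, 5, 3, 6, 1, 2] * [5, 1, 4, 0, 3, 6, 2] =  [0, 5, 4, 2, 6, 3, 1]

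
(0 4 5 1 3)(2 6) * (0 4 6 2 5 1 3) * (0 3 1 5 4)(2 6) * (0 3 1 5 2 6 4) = (0 6)(2 4)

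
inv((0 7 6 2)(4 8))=(0 2 6 7)(4 8)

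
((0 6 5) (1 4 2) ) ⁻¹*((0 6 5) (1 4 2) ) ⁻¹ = (0 6 5) (1 4 2) 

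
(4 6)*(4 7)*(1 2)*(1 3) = (1 2 3) (4 6 7) 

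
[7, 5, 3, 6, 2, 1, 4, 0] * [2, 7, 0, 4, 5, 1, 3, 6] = [6, 1, 4, 3, 0, 7, 5, 2]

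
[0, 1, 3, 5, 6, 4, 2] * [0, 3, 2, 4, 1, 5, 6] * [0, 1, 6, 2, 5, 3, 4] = [0, 2, 5, 3, 4, 1, 6] 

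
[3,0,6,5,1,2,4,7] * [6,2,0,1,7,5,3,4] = [1,6,3,5,2,0,7,4]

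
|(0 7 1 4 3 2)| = 6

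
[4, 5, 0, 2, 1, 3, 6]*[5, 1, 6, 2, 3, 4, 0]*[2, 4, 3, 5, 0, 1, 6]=[5, 0, 1, 6, 4, 3, 2]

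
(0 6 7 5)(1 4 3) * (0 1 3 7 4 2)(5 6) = (0 5 1 2)(4 7 6)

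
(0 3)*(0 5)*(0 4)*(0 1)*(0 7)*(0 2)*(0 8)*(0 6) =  (0 3 5 4 1 7 2 8 6)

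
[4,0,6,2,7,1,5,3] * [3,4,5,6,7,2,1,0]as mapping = [0→7,1→3,2→1,3→5,4→0,5→4,6→2,7→6]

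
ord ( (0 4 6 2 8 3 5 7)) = 8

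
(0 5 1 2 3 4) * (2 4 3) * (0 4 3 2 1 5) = (1 3 2)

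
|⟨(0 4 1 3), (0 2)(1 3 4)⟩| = 120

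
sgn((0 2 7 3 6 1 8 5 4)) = 1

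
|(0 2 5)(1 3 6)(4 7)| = 6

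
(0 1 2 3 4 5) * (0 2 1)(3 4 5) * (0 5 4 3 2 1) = (0 5 1)(2 3 4)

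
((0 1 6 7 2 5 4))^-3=(0 2 1 5 6 4 7)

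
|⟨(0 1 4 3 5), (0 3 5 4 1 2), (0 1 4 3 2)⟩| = 720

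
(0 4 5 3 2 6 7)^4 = (0 2 4 6 5 7 3)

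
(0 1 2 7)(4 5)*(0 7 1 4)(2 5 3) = (0 4 3 2 1 5)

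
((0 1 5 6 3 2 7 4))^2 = (0 5 3 7)(1 6 2 4)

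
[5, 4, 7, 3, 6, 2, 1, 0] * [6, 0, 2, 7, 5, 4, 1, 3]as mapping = [0→4, 1→5, 2→3, 3→7, 4→1, 5→2, 6→0, 7→6]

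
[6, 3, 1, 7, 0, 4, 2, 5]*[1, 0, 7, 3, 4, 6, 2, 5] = [2, 3, 0, 5, 1, 4, 7, 6]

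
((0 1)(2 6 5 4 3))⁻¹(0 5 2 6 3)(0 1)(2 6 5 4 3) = (1 4 6 5 2)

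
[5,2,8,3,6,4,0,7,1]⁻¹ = [6,8,1,3,5,0,4,7,2]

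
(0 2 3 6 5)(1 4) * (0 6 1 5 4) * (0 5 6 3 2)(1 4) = (1 5 3 4 6)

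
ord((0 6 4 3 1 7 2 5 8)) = 9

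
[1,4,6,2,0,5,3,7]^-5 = [1,4,6,2,0,5,3,7]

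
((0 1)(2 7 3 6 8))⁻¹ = (0 1)(2 8 6 3 7)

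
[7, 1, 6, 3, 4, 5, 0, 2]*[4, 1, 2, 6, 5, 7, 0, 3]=[3, 1, 0, 6, 5, 7, 4, 2]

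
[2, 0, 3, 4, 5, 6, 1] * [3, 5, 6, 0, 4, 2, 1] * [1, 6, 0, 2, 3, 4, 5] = [5, 2, 1, 3, 0, 6, 4]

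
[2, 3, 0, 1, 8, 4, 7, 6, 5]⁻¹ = [2, 3, 0, 1, 5, 8, 7, 6, 4]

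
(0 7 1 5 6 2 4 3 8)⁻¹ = (0 8 3 4 2 6 5 1 7)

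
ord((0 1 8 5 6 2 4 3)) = 8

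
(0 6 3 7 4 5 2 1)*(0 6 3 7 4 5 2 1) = (0 3 4 2) (1 6 7 5) 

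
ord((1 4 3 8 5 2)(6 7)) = 6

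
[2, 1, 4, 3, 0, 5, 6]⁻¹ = [4, 1, 0, 3, 2, 5, 6]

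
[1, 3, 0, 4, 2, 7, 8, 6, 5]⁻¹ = [2, 0, 4, 1, 3, 8, 7, 5, 6]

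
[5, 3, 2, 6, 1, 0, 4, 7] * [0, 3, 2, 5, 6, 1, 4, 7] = [1, 5, 2, 4, 3, 0, 6, 7]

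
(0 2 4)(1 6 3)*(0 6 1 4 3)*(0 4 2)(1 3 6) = (1 3 2 6 4)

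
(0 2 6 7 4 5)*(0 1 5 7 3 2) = (1 5)(2 6 3)(4 7)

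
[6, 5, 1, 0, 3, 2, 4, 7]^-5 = [3, 5, 1, 4, 6, 2, 0, 7]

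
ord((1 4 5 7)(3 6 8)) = 12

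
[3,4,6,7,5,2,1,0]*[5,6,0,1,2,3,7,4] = [1,2,7,4,3,0,6,5]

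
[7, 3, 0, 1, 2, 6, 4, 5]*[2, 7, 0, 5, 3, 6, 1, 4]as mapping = [0→4, 1→5, 2→2, 3→7, 4→0, 5→1, 6→3, 7→6]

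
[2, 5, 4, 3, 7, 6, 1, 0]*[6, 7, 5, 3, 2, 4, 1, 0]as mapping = [0→5, 1→4, 2→2, 3→3, 4→0, 5→1, 6→7, 7→6]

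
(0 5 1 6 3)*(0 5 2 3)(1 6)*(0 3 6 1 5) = (0 2 6 3)(1 5)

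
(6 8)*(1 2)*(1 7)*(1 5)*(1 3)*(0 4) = (0 4)(1 2 7 5 3)(6 8)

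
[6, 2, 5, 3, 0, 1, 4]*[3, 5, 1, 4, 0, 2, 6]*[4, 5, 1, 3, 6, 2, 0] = [0, 5, 1, 6, 3, 2, 4]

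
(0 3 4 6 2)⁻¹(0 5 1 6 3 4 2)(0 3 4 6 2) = (0 3 5 1 2 4 6)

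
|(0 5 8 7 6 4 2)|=7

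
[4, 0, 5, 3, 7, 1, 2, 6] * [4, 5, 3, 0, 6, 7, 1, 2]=[6, 4, 7, 0, 2, 5, 3, 1]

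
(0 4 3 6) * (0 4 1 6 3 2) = (0 1 6 4 2)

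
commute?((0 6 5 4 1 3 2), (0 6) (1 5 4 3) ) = no:(0 6 5 4 1 3 2)*(0 6) (1 5 4 3) = (2 6 4 5 3), (0 6) (1 5 4 3)*(0 6 5 4 1 3 2) = (0 5 1 4 2) 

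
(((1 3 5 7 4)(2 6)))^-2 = (1 7 3 4 5)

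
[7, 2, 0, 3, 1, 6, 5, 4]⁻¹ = [2, 4, 1, 3, 7, 6, 5, 0]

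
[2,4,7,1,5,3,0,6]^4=[0,1,2,3,4,5,6,7]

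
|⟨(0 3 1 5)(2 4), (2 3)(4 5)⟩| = 24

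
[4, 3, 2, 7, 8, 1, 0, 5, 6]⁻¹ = [6, 5, 2, 1, 0, 7, 8, 3, 4]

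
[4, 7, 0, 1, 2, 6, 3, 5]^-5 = [4, 1, 0, 3, 2, 5, 6, 7]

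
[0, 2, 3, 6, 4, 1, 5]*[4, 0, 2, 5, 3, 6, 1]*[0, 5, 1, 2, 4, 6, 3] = [4, 1, 6, 5, 2, 0, 3]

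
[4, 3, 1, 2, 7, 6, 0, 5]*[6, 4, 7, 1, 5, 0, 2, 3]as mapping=[0→5, 1→1, 2→4, 3→7, 4→3, 5→2, 6→6, 7→0]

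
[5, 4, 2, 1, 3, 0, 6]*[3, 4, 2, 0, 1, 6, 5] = [6, 1, 2, 4, 0, 3, 5]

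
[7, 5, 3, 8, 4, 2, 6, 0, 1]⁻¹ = [7, 8, 5, 2, 4, 1, 6, 0, 3]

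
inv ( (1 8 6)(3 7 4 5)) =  (1 6 8)(3 5 4 7)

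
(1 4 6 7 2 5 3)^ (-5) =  (1 6 2 3 4 7 5)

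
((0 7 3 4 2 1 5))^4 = (0 2 7 1 3 5 4)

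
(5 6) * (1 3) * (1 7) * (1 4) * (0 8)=(0 8)(1 3 7 4)(5 6)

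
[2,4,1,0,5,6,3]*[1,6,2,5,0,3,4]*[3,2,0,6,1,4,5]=[0,3,5,2,6,1,4]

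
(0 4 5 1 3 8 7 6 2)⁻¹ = (0 2 6 7 8 3 1 5 4)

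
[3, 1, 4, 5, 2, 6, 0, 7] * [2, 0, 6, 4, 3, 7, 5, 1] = [4, 0, 3, 7, 6, 5, 2, 1]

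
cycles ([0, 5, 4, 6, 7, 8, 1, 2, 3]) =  (1 5 8 3 6)(2 4 7)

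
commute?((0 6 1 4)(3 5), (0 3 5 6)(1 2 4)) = no:(0 6 1 4)(3 5) * (0 3 5 6)(1 2 4) = (2 4 3 6), (0 3 5 6)(1 2 4) * (0 6 1 4)(3 5) = (0 5 1 2)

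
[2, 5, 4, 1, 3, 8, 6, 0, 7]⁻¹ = [7, 3, 0, 4, 2, 1, 6, 8, 5]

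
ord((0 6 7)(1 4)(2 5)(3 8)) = 6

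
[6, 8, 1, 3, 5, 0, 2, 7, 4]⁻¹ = [5, 2, 6, 3, 8, 4, 0, 7, 1]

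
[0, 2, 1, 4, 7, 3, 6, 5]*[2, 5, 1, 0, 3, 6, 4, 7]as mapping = [0→2, 1→1, 2→5, 3→3, 4→7, 5→0, 6→4, 7→6]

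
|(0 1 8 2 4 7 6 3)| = 8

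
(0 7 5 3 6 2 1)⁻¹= (0 1 2 6 3 5 7)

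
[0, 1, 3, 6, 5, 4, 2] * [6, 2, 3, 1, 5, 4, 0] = [6, 2, 1, 0, 4, 5, 3]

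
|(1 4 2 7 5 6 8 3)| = 8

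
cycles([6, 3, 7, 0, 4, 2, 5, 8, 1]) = (0 6 5 2 7 8 1 3)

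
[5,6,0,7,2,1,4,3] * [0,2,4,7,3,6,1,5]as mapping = [0→6,1→1,2→0,3→5,4→4,5→2,6→3,7→7]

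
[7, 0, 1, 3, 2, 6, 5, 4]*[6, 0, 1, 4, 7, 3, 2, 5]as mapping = [0→5, 1→6, 2→0, 3→4, 4→1, 5→2, 6→3, 7→7]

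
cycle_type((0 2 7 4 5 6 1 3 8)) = 9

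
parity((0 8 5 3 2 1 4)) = even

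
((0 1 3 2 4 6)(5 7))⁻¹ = (0 6 4 2 3 1)(5 7)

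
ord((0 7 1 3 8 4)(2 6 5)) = 6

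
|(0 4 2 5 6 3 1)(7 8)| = 14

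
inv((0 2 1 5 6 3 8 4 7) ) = (0 7 4 8 3 6 5 1 2) 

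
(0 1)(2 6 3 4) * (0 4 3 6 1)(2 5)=(1 4 5 2)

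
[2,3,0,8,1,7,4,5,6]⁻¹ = [2,4,0,1,6,7,8,5,3]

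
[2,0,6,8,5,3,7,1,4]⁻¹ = [1,7,0,5,8,4,2,6,3]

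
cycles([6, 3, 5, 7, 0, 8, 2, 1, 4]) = (0 6 2 5 8 4)(1 3 7)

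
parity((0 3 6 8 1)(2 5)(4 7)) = even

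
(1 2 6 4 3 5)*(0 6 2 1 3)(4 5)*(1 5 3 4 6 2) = (0 2 1 5 4)(3 6)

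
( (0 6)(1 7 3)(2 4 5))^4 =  (1 7 3)(2 4 5)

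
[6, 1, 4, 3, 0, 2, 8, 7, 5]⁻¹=[4, 1, 5, 3, 2, 8, 0, 7, 6]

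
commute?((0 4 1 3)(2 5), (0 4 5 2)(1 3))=no:(0 4 1 3)(2 5) * (0 4 5 2)(1 3)=(0 5)(3 4), (0 4 5 2)(1 3) * (0 4 1 3)(2 5)=(0 1)(2 4)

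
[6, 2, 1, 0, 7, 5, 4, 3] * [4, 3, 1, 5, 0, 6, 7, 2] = [7, 1, 3, 4, 2, 6, 0, 5]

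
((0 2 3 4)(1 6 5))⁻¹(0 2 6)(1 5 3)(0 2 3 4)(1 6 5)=(1 4 6)(2 3 5)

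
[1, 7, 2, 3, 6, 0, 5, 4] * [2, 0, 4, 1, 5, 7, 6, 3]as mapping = [0→0, 1→3, 2→4, 3→1, 4→6, 5→2, 6→7, 7→5]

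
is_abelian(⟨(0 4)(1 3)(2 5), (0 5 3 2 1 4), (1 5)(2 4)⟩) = no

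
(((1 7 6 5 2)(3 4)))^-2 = (1 5 7 2 6)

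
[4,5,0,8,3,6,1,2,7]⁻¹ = [2,6,7,4,0,1,5,8,3]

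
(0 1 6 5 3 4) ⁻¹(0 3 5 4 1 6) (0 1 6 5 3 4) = (0 6 5 1 4 3) 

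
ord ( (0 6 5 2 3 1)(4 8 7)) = 6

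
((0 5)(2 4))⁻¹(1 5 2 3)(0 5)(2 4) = (0 4 3 1)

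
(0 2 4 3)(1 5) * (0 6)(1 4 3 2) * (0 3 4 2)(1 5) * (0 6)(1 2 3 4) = (0 5 3)(1 2)(4 6)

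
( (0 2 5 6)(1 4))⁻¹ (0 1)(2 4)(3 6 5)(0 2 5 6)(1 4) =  (0 6 3)(1 5)(2 4)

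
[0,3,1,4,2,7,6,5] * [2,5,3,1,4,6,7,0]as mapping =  [0→2,1→1,2→5,3→4,4→3,5→0,6→7,7→6]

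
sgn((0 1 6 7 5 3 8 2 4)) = 1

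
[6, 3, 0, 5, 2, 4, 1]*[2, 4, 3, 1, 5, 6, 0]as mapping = [0→0, 1→1, 2→2, 3→6, 4→3, 5→5, 6→4]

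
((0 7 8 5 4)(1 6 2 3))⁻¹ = (0 4 5 8 7)(1 3 2 6)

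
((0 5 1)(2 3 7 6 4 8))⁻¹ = (0 1 5)(2 8 4 6 7 3)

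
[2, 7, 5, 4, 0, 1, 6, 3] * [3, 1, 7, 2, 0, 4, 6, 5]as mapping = [0→7, 1→5, 2→4, 3→0, 4→3, 5→1, 6→6, 7→2]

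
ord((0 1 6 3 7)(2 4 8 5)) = 20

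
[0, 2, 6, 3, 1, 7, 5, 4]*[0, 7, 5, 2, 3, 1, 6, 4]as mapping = [0→0, 1→5, 2→6, 3→2, 4→7, 5→4, 6→1, 7→3]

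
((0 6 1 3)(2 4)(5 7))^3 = (0 3 1 6)(2 4)(5 7)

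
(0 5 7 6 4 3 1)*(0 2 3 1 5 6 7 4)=(0 6) (1 2 3 5 4) 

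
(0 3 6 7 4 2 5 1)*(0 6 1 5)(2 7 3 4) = (0 4 7 2)(1 6 3)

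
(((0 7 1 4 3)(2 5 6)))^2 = (0 1 3 7 4)(2 6 5)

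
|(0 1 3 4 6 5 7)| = 7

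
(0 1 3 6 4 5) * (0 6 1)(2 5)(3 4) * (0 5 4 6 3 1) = (0 5 3)(1 6)(2 4)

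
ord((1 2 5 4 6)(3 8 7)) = 15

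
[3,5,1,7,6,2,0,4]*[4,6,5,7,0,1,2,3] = [7,1,6,3,2,5,4,0]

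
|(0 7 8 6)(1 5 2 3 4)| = 20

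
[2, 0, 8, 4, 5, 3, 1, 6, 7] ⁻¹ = [1, 6, 0, 5, 3, 4, 7, 8, 2] 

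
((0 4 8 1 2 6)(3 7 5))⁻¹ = (0 6 2 1 8 4)(3 5 7)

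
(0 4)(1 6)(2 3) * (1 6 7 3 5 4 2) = (0 2 5 4)(1 7 3)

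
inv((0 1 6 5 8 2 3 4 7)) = (0 7 4 3 2 8 5 6 1)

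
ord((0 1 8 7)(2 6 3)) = 12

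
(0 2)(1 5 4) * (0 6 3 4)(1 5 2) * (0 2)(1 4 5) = (0 4 1)(2 6 3 5)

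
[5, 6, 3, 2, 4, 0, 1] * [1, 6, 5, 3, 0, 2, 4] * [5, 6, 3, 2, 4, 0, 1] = [3, 4, 2, 0, 5, 6, 1]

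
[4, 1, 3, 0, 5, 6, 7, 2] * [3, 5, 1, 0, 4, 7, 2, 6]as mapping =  [0→4, 1→5, 2→0, 3→3, 4→7, 5→2, 6→6, 7→1]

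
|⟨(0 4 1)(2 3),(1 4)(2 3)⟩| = 12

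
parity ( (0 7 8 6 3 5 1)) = even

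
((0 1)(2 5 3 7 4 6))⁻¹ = (0 1)(2 6 4 7 3 5)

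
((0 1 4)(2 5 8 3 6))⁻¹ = (0 4 1)(2 6 3 8 5)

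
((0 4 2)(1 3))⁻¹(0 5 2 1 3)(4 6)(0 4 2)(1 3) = (0 3 1 4 5)(2 6)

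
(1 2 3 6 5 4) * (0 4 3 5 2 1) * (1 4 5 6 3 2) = (0 5 2 6 1 4)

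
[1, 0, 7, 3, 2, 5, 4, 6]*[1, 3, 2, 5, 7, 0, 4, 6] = [3, 1, 6, 5, 2, 0, 7, 4]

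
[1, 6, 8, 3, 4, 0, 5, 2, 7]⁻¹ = [5, 0, 7, 3, 4, 6, 1, 8, 2]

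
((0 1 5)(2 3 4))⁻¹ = (0 5 1)(2 4 3)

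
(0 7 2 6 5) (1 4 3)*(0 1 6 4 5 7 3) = (0 3 6 7 2 4) (1 5) 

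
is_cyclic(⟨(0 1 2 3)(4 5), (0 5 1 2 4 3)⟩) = no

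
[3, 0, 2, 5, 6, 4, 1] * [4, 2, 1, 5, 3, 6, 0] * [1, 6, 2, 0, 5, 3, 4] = [3, 5, 6, 4, 1, 0, 2]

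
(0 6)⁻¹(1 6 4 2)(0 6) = (0 4 2 1)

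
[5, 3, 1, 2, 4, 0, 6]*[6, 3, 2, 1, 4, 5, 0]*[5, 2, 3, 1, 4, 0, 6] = [0, 2, 1, 3, 4, 6, 5]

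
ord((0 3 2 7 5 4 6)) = 7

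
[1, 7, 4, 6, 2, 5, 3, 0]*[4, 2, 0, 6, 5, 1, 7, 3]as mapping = [0→2, 1→3, 2→5, 3→7, 4→0, 5→1, 6→6, 7→4]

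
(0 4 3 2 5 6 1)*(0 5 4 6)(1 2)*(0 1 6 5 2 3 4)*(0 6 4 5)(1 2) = (2 6 3 4 5)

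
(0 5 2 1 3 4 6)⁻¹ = (0 6 4 3 1 2 5)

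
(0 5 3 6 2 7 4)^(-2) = (0 7 6 5 4 2 3)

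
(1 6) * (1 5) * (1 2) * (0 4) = (0 4)(1 6 5 2)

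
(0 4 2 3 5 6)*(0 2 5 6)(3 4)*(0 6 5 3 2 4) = (0 2)(3 5 6 4)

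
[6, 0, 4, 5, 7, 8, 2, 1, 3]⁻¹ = [1, 7, 6, 8, 2, 3, 0, 4, 5]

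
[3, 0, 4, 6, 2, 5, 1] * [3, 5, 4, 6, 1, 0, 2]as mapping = [0→6, 1→3, 2→1, 3→2, 4→4, 5→0, 6→5]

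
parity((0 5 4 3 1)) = even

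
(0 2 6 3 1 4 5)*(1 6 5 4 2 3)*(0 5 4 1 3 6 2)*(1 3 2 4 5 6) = (0 1)(2 5 6)(3 4)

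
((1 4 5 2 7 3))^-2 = (1 7 5)(2 4 3)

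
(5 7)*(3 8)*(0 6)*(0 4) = (0 6 4)(3 8)(5 7)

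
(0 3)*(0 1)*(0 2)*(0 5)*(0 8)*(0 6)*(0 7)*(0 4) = (0 3 1 2 5 8 6 7 4)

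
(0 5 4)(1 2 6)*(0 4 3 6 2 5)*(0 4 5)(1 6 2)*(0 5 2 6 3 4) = (1 5 4 2)(3 6)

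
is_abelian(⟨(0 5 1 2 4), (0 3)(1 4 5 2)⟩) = no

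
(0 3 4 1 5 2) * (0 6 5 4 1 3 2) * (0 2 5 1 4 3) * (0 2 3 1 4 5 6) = (0 6 4 2)(3 5)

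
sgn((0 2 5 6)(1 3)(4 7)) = -1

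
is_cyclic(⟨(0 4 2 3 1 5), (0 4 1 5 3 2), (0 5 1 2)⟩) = no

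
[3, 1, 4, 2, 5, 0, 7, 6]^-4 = [3, 1, 4, 2, 5, 0, 6, 7]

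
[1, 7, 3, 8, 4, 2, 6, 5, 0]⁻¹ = [8, 0, 5, 2, 4, 7, 6, 1, 3]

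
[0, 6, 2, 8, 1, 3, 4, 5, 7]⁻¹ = [0, 4, 2, 5, 6, 7, 1, 8, 3]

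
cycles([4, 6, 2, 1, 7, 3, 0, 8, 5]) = (0 4 7 8 5 3 1 6)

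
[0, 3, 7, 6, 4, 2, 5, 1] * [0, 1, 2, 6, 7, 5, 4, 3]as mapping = [0→0, 1→6, 2→3, 3→4, 4→7, 5→2, 6→5, 7→1]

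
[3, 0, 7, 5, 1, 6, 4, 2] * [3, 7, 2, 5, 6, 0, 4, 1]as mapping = [0→5, 1→3, 2→1, 3→0, 4→7, 5→4, 6→6, 7→2]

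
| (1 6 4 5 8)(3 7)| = 10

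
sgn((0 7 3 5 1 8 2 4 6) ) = 1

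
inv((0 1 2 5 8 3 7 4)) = (0 4 7 3 8 5 2 1)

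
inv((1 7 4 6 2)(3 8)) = (1 2 6 4 7)(3 8)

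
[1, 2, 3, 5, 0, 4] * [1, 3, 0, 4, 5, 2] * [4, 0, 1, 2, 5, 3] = [2, 4, 5, 1, 0, 3]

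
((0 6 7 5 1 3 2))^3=(0 5 2 7 3 6 1)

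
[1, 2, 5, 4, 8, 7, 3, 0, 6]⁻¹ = [7, 0, 1, 6, 3, 2, 8, 5, 4]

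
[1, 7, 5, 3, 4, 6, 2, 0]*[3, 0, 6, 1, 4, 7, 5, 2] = [0, 2, 7, 1, 4, 5, 6, 3]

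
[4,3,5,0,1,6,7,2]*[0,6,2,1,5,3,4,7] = [5,1,3,0,6,4,7,2]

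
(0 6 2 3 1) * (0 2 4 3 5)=(0 6 4 3 1 2 5)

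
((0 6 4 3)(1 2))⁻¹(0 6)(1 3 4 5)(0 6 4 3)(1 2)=(0 3 5 2)(4 6)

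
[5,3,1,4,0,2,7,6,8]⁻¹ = [4,2,5,1,3,0,7,6,8]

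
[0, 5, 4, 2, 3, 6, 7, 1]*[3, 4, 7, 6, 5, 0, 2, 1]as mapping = [0→3, 1→0, 2→5, 3→7, 4→6, 5→2, 6→1, 7→4]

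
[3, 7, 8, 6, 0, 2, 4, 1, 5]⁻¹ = [4, 7, 5, 0, 6, 8, 3, 1, 2]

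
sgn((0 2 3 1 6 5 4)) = 1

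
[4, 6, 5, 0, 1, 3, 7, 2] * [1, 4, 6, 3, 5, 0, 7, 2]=[5, 7, 0, 1, 4, 3, 2, 6]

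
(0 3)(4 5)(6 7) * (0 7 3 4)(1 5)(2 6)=(0 4 1 5)(2 6 3 7)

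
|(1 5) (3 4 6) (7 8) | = 6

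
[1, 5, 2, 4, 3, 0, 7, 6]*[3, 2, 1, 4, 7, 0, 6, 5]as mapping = [0→2, 1→0, 2→1, 3→7, 4→4, 5→3, 6→5, 7→6]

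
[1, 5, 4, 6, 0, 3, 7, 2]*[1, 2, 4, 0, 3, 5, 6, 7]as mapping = [0→2, 1→5, 2→3, 3→6, 4→1, 5→0, 6→7, 7→4]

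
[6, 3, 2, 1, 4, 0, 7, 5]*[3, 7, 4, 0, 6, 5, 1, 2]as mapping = [0→1, 1→0, 2→4, 3→7, 4→6, 5→3, 6→2, 7→5]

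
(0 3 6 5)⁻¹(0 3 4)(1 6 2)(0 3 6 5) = (1 5 2)(3 6 4)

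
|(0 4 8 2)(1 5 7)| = 12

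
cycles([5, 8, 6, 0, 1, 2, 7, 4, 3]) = (0 5 2 6 7 4 1 8 3)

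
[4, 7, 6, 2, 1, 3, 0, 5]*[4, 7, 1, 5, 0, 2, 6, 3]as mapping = [0→0, 1→3, 2→6, 3→1, 4→7, 5→5, 6→4, 7→2]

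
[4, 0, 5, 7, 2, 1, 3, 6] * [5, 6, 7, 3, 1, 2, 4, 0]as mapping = [0→1, 1→5, 2→2, 3→0, 4→7, 5→6, 6→3, 7→4]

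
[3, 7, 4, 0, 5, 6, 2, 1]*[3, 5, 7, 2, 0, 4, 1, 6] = [2, 6, 0, 3, 4, 1, 7, 5]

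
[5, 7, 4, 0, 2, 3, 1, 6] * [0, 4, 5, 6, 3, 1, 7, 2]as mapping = [0→1, 1→2, 2→3, 3→0, 4→5, 5→6, 6→4, 7→7]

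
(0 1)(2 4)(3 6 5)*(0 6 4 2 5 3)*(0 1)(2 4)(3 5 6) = (1 3 2 4 6 5)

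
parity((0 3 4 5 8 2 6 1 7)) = even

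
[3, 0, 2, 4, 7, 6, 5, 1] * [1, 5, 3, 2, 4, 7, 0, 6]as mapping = [0→2, 1→1, 2→3, 3→4, 4→6, 5→0, 6→7, 7→5]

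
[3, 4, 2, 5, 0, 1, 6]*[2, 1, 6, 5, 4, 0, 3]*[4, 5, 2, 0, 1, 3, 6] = [3, 1, 6, 4, 2, 5, 0]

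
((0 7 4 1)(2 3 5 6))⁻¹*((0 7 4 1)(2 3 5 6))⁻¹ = (0 4)(1 7)(2 5)(3 6)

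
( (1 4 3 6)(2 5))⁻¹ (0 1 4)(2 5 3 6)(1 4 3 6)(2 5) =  (0 4 3)(1 5 2 6)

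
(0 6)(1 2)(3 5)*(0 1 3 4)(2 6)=(0 2 3 5 4)(1 6)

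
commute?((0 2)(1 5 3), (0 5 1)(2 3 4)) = no:(0 2)(1 5 3)*(0 5 1)(2 3 4) = (0 3)(2 5 4), (0 5 1)(2 3 4)*(0 2)(1 5 3) = (0 3 4)(1 2)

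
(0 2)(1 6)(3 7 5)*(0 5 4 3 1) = (0 2 5 1 6)(3 7 4)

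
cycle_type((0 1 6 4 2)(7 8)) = 2.5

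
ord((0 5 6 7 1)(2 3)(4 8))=10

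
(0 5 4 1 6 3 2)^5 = (0 3 1 5 2 6 4)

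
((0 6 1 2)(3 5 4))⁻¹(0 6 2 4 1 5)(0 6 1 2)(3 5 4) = (0 3 2 4 6 1)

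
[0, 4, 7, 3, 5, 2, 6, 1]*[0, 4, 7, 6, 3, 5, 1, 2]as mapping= [0→0, 1→3, 2→2, 3→6, 4→5, 5→7, 6→1, 7→4]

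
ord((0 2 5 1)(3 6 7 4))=4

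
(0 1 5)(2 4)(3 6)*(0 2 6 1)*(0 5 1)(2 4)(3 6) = (0 5 4 3)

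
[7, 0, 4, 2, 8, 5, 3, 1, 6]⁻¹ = [1, 7, 3, 6, 2, 5, 8, 0, 4]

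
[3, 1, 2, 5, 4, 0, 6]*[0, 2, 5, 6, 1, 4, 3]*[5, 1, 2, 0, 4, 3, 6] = [6, 2, 3, 4, 1, 5, 0]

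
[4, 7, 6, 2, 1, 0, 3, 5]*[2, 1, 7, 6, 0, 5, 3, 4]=[0, 4, 3, 7, 1, 2, 6, 5]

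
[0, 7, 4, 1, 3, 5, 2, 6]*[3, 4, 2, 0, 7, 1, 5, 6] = [3, 6, 7, 4, 0, 1, 2, 5] 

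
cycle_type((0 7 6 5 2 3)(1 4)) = 2.6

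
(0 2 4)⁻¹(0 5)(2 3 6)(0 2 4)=(2 5)(3 6 4)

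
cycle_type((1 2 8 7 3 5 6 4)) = 8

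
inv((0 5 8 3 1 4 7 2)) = (0 2 7 4 1 3 8 5)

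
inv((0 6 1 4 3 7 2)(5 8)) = (0 2 7 3 4 1 6)(5 8)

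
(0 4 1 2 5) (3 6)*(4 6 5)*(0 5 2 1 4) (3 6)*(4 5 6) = (0 3 2) (4 5 6) 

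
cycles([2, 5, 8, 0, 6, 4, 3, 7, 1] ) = (0 2 8 1 5 4 6 3)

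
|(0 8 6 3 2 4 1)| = 7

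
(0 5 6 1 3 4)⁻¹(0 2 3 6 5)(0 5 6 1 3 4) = (1 6 5 2 4)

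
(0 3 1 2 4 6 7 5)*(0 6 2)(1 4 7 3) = (0 1)(2 7 5 6 3 4)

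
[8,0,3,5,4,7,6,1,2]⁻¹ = [1,7,8,2,4,3,6,5,0]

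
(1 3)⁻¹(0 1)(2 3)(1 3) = (0 3)(1 2)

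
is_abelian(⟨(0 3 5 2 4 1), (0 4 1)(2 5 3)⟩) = no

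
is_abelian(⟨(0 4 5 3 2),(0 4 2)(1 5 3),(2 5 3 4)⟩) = no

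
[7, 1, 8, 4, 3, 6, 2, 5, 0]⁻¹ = [8, 1, 6, 4, 3, 7, 5, 0, 2]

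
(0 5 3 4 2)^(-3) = (0 3 2 5 4)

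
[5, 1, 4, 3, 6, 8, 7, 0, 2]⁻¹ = [7, 1, 8, 3, 2, 0, 4, 6, 5]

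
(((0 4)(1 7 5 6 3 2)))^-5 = (0 4)(1 7 5 6 3 2)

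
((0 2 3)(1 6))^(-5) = (0 2 3)(1 6)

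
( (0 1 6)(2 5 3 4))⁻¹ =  (0 6 1)(2 4 3 5)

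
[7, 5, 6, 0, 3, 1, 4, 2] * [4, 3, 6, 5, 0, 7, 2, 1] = [1, 7, 2, 4, 5, 3, 0, 6]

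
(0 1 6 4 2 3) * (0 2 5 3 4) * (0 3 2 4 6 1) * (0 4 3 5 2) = (0 4 2 6 5)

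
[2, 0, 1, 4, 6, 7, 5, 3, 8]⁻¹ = [1, 2, 0, 7, 3, 6, 4, 5, 8]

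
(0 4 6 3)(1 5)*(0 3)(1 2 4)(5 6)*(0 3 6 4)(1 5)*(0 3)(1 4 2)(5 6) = (0 6)(1 2 3 5)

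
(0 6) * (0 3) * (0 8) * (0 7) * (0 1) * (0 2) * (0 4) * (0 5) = (0 6 3 8 7 1 2 4 5)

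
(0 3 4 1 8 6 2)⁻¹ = (0 2 6 8 1 4 3)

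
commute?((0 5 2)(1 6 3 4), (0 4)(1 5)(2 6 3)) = no:(0 5 2)(1 6 3 4)*(0 4)(1 5)(2 6 3) = (0 1 3)(2 4 5 6), (0 4)(1 5)(2 6 3)*(0 5 2)(1 6 3 4) = (0 1 2 3)(4 5 6)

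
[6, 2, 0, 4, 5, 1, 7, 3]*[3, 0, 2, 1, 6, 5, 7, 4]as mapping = [0→7, 1→2, 2→3, 3→6, 4→5, 5→0, 6→4, 7→1]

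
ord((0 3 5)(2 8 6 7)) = 12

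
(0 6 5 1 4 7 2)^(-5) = (0 5 4 2 6 1 7)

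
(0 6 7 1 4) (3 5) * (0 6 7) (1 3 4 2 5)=(0 7 3 1 2 5 4 6) 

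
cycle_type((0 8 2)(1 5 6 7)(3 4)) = 2.3.4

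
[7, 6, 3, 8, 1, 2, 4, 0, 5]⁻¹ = [7, 4, 5, 2, 6, 8, 1, 0, 3]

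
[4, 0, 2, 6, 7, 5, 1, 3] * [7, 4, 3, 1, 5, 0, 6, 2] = [5, 7, 3, 6, 2, 0, 4, 1]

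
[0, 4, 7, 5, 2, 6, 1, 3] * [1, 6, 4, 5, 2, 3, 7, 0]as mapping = [0→1, 1→2, 2→0, 3→3, 4→4, 5→7, 6→6, 7→5]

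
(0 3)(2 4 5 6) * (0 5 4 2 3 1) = (0 1)(3 5 6)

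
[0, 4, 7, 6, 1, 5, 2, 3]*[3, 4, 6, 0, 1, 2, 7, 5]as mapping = [0→3, 1→1, 2→5, 3→7, 4→4, 5→2, 6→6, 7→0]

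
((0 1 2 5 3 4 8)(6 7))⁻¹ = (0 8 4 3 5 2 1)(6 7)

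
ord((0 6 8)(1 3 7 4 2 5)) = 6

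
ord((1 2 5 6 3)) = 5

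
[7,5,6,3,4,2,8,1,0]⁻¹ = [8,7,5,3,4,1,2,0,6]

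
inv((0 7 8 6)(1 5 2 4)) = (0 6 8 7)(1 4 2 5)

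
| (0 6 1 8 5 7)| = 6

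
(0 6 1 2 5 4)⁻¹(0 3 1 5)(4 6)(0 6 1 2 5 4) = (0 1)(2 4 6 3)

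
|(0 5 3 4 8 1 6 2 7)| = 9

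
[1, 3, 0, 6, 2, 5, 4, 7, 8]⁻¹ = [2, 0, 4, 1, 6, 5, 3, 7, 8]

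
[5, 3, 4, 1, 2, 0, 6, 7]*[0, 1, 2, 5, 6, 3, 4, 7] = [3, 5, 6, 1, 2, 0, 4, 7]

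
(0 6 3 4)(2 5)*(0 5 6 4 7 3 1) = (0 4 5 2 6 1)(3 7)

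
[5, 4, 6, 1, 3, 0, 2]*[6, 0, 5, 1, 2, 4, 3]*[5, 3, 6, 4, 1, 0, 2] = [1, 6, 4, 5, 3, 2, 0]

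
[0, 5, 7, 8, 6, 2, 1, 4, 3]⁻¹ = [0, 6, 5, 8, 7, 1, 4, 2, 3]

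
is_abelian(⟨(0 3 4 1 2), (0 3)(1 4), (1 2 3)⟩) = no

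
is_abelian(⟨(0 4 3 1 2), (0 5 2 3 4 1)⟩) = no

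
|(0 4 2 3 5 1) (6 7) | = 6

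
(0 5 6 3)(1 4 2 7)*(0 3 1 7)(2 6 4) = (0 5 4 6 1 2)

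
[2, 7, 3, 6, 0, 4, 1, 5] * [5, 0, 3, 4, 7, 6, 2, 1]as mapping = [0→3, 1→1, 2→4, 3→2, 4→5, 5→7, 6→0, 7→6]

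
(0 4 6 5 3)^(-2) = (0 5 4 3 6)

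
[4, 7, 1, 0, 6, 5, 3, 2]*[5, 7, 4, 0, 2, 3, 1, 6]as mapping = [0→2, 1→6, 2→7, 3→5, 4→1, 5→3, 6→0, 7→4]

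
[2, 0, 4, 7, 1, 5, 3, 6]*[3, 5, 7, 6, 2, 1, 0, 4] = [7, 3, 2, 4, 5, 1, 6, 0]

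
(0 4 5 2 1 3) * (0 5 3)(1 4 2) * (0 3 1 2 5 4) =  (0 5 2)(1 3 4)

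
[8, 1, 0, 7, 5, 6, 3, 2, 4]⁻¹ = [2, 1, 7, 6, 8, 4, 5, 3, 0]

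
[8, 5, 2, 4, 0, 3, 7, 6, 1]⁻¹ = [4, 8, 2, 5, 3, 1, 7, 6, 0]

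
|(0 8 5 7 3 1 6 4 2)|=9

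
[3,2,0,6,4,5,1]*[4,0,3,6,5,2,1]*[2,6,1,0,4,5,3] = [3,0,4,6,5,1,2]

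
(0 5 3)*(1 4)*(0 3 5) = (1 4)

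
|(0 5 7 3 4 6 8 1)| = 8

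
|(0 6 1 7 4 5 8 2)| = 8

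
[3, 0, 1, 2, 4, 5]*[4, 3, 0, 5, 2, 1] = [5, 4, 3, 0, 2, 1]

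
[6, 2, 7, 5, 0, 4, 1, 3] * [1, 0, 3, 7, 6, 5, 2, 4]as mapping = [0→2, 1→3, 2→4, 3→5, 4→1, 5→6, 6→0, 7→7]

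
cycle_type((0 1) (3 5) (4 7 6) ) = 2^2.3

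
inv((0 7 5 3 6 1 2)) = (0 2 1 6 3 5 7)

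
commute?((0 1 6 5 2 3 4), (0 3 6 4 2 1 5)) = no:(0 1 6 5 2 3 4)*(0 3 6 4 2 1 5) = (0 5 1 4 3 2 6), (0 3 6 4 2 1 5)*(0 1 6 5 2 3 4) = (0 4 3 5 1 2 6)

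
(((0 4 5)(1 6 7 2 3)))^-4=(0 5 4)(1 6 7 2 3)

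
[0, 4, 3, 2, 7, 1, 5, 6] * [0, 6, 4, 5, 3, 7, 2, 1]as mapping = [0→0, 1→3, 2→5, 3→4, 4→1, 5→6, 6→7, 7→2]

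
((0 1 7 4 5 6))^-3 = (0 4)(1 5)(6 7)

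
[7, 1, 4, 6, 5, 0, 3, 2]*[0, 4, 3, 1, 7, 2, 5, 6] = [6, 4, 7, 5, 2, 0, 1, 3]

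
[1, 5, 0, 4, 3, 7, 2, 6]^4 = [6, 2, 7, 3, 4, 0, 5, 1]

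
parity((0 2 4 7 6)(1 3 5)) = even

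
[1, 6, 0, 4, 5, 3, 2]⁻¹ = [2, 0, 6, 5, 3, 4, 1]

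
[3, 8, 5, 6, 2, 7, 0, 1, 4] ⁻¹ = [6, 7, 4, 0, 8, 2, 3, 5, 1] 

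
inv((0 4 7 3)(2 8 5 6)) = (0 3 7 4)(2 6 5 8)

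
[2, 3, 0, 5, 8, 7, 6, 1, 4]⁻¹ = [2, 7, 0, 1, 8, 3, 6, 5, 4]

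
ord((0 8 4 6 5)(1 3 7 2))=20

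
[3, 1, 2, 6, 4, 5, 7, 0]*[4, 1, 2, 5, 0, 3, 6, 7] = [5, 1, 2, 6, 0, 3, 7, 4]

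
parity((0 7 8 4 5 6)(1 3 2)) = odd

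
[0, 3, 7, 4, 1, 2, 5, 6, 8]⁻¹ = [0, 4, 5, 1, 3, 6, 7, 2, 8]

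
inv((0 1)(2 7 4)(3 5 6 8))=(0 1)(2 4 7)(3 8 6 5)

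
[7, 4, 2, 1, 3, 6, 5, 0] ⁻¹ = [7, 3, 2, 4, 1, 6, 5, 0] 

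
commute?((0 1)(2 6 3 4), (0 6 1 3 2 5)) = no:(0 1)(2 6 3 4) * (0 6 1 3 2 5) = (0 3 4 5)(1 6 2), (0 6 1 3 2 5) * (0 1)(2 6 3 4) = (0 3 6)(1 4 2 5)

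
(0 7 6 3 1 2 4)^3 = (0 3 4 6 2 7 1)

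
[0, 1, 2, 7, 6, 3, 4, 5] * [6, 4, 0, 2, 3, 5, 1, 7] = [6, 4, 0, 7, 1, 2, 3, 5]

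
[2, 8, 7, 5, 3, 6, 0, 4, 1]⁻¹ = [6, 8, 0, 4, 7, 3, 5, 2, 1]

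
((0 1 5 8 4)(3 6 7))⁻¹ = (0 4 8 5 1)(3 7 6)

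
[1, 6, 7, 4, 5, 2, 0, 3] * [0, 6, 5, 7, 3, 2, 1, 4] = [6, 1, 4, 3, 2, 5, 0, 7]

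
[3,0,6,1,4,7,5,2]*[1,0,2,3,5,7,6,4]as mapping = [0→3,1→1,2→6,3→0,4→5,5→4,6→7,7→2]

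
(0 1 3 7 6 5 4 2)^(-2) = (0 4 6 3)(1 2 5 7)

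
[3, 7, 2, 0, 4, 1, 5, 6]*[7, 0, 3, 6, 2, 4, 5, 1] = [6, 1, 3, 7, 2, 0, 4, 5]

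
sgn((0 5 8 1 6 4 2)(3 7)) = -1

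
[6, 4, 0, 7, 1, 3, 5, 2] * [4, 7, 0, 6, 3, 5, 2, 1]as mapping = [0→2, 1→3, 2→4, 3→1, 4→7, 5→6, 6→5, 7→0]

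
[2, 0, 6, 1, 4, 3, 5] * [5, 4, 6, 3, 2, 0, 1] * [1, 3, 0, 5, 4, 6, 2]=[2, 6, 3, 4, 0, 5, 1] 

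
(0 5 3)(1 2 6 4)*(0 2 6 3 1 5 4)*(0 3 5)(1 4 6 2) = (0 6 3 1 2 5 4)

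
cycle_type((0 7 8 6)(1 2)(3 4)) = 2^2.4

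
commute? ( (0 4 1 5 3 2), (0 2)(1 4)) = no: (0 4 1 5 3 2)*(0 2)(1 4) = (0 1 5 3), (0 2)(1 4)*(0 4 1 5 3 2) = (2 4 5 3)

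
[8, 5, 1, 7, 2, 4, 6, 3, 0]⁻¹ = [8, 2, 4, 7, 5, 1, 6, 3, 0]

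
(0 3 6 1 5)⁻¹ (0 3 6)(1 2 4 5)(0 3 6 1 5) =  (0 5 2 4)(1 3 6)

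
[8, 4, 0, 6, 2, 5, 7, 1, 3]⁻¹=[2, 7, 4, 8, 1, 5, 3, 6, 0]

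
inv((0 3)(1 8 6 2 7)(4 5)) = (0 3)(1 7 2 6 8)(4 5)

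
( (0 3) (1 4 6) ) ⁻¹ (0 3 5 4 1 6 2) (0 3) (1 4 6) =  (0 5 6 4 1 2 3) 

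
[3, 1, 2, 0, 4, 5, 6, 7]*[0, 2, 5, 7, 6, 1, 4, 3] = [7, 2, 5, 0, 6, 1, 4, 3] 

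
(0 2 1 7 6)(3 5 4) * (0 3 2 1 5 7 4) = (0 1 4 2 5)(3 7 6)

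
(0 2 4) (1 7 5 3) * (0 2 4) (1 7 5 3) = (0 4 2) (1 5) (3 7) 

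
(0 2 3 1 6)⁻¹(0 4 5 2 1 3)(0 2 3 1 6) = (1 2 4 5 3 6)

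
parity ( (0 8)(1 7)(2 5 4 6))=odd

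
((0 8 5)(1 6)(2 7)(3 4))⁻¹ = (0 5 8)(1 6)(2 7)(3 4)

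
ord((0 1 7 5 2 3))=6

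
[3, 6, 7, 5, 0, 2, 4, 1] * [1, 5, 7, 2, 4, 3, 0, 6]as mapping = [0→2, 1→0, 2→6, 3→3, 4→1, 5→7, 6→4, 7→5]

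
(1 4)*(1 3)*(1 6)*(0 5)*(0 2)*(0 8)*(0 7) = (0 5 2 8 7)(1 4 3 6)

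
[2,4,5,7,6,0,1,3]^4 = [2,4,5,3,6,0,1,7]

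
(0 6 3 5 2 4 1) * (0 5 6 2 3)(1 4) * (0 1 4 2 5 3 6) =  (0 5 6 1 3)(2 4)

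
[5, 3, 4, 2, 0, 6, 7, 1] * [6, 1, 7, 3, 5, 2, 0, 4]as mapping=[0→2, 1→3, 2→5, 3→7, 4→6, 5→0, 6→4, 7→1]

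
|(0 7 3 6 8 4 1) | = 7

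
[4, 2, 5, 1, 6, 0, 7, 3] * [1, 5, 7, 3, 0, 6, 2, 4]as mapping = [0→0, 1→7, 2→6, 3→5, 4→2, 5→1, 6→4, 7→3]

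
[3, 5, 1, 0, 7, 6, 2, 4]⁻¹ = [3, 2, 6, 0, 7, 1, 5, 4]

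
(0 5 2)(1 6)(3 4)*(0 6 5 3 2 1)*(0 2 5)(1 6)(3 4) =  (0 4 5 6 2 1)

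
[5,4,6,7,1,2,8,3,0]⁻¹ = [8,4,5,7,1,0,2,3,6]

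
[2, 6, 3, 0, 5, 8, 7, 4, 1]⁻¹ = [3, 8, 0, 2, 7, 4, 1, 6, 5]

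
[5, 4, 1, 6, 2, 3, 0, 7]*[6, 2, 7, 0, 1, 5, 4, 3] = [5, 1, 2, 4, 7, 0, 6, 3]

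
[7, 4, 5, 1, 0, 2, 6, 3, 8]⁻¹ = [4, 3, 5, 7, 1, 2, 6, 0, 8]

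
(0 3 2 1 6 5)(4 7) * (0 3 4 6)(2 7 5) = (0 4 5 3 7 6 2 1)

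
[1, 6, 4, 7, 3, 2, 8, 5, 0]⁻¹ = [8, 0, 5, 4, 2, 7, 1, 3, 6]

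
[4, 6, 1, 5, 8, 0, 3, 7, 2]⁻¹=[5, 2, 8, 6, 0, 3, 1, 7, 4]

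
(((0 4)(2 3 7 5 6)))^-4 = (2 3 7 5 6)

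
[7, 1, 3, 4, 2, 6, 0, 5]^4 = [0, 1, 3, 4, 2, 5, 6, 7]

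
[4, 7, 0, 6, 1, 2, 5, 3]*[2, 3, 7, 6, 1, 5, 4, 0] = [1, 0, 2, 4, 3, 7, 5, 6]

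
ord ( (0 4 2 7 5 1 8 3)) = 8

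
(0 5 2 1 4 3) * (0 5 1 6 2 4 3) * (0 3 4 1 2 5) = (0 2 6 5 1 4 3) 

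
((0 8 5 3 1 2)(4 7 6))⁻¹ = (0 2 1 3 5 8)(4 6 7)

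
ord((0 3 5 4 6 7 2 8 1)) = 9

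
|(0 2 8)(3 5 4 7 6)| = 15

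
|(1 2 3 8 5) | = 5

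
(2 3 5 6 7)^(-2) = (2 6 3 7 5)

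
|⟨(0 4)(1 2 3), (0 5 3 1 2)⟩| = 720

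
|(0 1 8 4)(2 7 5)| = 12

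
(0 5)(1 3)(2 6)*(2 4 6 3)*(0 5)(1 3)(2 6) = (1 6 4 2)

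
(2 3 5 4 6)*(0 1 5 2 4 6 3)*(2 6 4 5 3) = (0 1 3 6 5 4 2)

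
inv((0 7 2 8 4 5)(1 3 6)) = (0 5 4 8 2 7)(1 6 3)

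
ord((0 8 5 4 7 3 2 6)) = 8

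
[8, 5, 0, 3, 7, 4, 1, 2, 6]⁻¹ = [2, 6, 7, 3, 5, 1, 8, 4, 0]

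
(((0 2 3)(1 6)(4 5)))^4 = (0 2 3)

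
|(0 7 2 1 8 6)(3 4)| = 6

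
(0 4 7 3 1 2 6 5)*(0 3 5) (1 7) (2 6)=(0 4 1 6) (3 7 5) 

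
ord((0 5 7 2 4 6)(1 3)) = 6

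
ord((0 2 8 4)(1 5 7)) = 12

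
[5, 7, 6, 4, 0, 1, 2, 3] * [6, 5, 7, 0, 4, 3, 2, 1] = [3, 1, 2, 4, 6, 5, 7, 0]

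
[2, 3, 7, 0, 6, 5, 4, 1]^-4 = [2, 3, 7, 0, 4, 5, 6, 1]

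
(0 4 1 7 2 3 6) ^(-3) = (0 2 4 3 1 6 7) 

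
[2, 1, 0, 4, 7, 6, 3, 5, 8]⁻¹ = [2, 1, 0, 6, 3, 7, 5, 4, 8]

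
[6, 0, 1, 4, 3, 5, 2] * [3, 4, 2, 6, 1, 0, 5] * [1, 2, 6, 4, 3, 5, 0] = [5, 4, 3, 2, 0, 1, 6]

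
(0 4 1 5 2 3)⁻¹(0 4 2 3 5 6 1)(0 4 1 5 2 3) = (0 2 6 5 4 1 3)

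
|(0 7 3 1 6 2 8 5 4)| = 9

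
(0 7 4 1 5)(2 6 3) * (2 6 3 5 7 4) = (0 4 1 7 2 3 6 5)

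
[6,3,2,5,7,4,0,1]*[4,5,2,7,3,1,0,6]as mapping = [0→0,1→7,2→2,3→1,4→6,5→3,6→4,7→5]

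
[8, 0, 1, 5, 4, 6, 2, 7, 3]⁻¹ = [1, 2, 6, 8, 4, 3, 5, 7, 0]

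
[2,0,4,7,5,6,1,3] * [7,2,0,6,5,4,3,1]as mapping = [0→0,1→7,2→5,3→1,4→4,5→3,6→2,7→6]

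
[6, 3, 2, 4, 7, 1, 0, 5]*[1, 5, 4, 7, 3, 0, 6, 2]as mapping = [0→6, 1→7, 2→4, 3→3, 4→2, 5→5, 6→1, 7→0]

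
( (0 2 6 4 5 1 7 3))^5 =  (0 1 6 3 5 2 7 4)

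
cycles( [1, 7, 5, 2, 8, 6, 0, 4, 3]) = (0 1 7 4 8 3 2 5 6)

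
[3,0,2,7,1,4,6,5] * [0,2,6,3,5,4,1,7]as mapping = [0→3,1→0,2→6,3→7,4→2,5→5,6→1,7→4]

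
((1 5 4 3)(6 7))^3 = (1 3 4 5)(6 7)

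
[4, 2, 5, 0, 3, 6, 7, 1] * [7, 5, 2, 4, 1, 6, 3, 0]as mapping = [0→1, 1→2, 2→6, 3→7, 4→4, 5→3, 6→0, 7→5]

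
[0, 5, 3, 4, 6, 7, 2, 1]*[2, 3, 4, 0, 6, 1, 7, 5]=[2, 1, 0, 6, 7, 5, 4, 3]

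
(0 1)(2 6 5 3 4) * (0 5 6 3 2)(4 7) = (0 1 5 2 3 7 4)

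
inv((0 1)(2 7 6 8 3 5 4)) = (0 1)(2 4 5 3 8 6 7)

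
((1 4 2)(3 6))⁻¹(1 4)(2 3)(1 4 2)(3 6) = (1 6)(2 4)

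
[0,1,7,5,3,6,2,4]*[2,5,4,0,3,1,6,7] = [2,5,7,1,0,6,4,3]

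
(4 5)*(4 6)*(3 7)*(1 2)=(1 2)(3 7)(4 5 6)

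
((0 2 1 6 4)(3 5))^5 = (3 5)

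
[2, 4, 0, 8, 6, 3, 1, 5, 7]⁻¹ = [2, 6, 0, 5, 1, 7, 4, 8, 3]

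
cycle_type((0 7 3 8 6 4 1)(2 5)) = 2.7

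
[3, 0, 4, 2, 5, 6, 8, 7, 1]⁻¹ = [1, 8, 3, 0, 2, 4, 5, 7, 6]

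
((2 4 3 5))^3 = (2 5 3 4)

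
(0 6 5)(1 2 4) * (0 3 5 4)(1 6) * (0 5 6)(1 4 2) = (0 4)(2 5 3 6)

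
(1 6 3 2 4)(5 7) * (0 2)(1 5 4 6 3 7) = (0 2 6 7 4 5 1 3)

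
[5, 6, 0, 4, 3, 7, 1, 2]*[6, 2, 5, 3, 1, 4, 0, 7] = [4, 0, 6, 1, 3, 7, 2, 5]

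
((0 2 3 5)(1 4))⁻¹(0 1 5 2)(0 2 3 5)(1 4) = (0 3 2 4)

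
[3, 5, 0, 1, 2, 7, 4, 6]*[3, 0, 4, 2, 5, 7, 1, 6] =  [2, 7, 3, 0, 4, 6, 5, 1]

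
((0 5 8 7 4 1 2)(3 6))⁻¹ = (0 2 1 4 7 8 5)(3 6)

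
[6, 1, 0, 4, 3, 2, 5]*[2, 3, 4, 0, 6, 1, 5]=[5, 3, 2, 6, 0, 4, 1]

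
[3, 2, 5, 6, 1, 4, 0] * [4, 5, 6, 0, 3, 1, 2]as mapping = [0→0, 1→6, 2→1, 3→2, 4→5, 5→3, 6→4]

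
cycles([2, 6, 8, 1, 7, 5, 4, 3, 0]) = (0 2 8)(1 6 4 7 3)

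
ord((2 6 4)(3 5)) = 6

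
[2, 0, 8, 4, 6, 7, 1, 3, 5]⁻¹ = [1, 6, 0, 7, 3, 8, 4, 5, 2]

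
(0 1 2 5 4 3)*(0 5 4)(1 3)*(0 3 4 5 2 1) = (0 4)(2 5 3)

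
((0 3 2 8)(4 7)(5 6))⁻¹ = (0 8 2 3)(4 7)(5 6)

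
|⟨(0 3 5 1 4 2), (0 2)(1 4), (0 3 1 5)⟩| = 720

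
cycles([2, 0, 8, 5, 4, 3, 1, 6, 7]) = (0 2 8 7 6 1) (3 5) 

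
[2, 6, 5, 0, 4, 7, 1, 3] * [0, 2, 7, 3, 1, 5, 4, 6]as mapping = [0→7, 1→4, 2→5, 3→0, 4→1, 5→6, 6→2, 7→3]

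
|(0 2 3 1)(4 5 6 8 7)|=20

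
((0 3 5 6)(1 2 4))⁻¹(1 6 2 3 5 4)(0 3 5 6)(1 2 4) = (0 4 5 6 1 2)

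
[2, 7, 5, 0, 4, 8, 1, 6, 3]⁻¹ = [3, 6, 0, 8, 4, 2, 7, 1, 5]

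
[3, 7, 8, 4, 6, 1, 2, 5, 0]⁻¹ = [8, 5, 6, 0, 3, 7, 4, 1, 2]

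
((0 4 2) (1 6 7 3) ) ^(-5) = (0 4 2) (1 3 7 6) 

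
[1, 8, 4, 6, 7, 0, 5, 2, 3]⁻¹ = [5, 0, 7, 8, 2, 6, 3, 4, 1]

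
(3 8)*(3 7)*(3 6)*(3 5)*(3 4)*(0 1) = (0 1)(3 8 7 6 5 4)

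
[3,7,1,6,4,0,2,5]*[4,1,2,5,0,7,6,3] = [5,3,1,6,0,4,2,7]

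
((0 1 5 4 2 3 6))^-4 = (0 4 6 5 3 1 2)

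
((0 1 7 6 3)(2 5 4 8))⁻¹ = (0 3 6 7 1)(2 8 4 5)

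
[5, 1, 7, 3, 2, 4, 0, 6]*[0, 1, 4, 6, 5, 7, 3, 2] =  [7, 1, 2, 6, 4, 5, 0, 3]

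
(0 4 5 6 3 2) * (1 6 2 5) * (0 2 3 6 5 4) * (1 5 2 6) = (1 2 6)(3 4 5)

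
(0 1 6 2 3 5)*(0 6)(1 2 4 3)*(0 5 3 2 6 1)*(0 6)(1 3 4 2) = (1 5 3 4)(2 6)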